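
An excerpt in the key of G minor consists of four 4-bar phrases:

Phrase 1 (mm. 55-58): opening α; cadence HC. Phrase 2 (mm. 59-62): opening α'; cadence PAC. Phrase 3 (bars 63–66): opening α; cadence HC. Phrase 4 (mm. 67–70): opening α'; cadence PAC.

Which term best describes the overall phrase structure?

repeated period

The cadence pattern HC–PAC–HC–PAC is weak–strong twice, and phrases 3–4 restate phrases 1–2: a period heard twice, not a double period (which would end weakly at phrase 2).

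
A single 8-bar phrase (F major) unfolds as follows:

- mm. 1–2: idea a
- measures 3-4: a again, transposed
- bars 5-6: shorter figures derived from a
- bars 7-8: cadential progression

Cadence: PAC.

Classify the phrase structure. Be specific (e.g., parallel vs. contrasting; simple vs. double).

Basic idea (bars 1–2) + its repetition (bars 3–4) form the presentation; fragmentation and cadence (mm. 5–8) form the continuation — the 8-bar whole is a sentence.

sentence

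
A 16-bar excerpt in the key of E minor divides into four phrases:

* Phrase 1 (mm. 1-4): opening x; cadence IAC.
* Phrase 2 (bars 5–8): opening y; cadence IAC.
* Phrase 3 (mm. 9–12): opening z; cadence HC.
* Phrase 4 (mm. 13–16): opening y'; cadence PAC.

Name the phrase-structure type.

Four phrases in two halves: the first half (measures 1–8) ends with an imperfect authentic cadence, the second (measures 9–16) with a perfect authentic cadence — a large antecedent–consequent pair, i.e. a double period.
Phrase 3 begins with different material from phrase 1, making it contrasting.

contrasting double period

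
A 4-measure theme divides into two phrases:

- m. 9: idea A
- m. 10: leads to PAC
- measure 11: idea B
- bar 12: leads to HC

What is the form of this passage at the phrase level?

phrase group

The second phrase closes with a half cadence, which is not stronger than the first phrase's perfect authentic cadence; without a weak→strong cadential pair there is no antecedent–consequent relationship, so this is a phrase group rather than a period.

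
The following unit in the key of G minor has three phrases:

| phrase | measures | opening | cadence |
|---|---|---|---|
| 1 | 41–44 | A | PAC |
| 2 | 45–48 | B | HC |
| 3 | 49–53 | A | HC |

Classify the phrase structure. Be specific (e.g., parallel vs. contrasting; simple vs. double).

phrase group

The final phrase closes with a half cadence, which is not stronger than the preceding half cadence; the 3 phrases lack an overall antecedent–consequent design and so form a phrase group.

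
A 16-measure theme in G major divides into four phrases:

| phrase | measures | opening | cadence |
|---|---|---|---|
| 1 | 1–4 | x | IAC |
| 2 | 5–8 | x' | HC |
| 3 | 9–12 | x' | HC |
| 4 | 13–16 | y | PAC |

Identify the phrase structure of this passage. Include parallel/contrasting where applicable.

parallel double period

Four phrases in two halves: the first half (mm. 1–8) ends with a half cadence, the second (measures 9–16) with a perfect authentic cadence — a large antecedent–consequent pair, i.e. a double period.
Phrase 3 begins with the same material as phrase 1, making it parallel.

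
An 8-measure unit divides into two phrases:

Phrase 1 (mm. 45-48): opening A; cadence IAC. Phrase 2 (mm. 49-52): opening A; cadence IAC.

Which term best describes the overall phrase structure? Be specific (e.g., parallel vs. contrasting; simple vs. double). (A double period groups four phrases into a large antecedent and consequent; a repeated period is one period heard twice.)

Both phrases have the same opening (A) and the same cadence (imperfect authentic cadence): the second is a restatement, not a consequent, so this is a repeated phrase rather than a period.

repeated phrase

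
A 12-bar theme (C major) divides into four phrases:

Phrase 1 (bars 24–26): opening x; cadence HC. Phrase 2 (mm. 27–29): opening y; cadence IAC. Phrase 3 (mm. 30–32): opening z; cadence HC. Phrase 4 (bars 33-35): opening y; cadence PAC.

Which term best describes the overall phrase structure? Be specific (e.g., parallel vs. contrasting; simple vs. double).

contrasting double period

Four phrases in two halves: the first half (bars 24–29) ends with an imperfect authentic cadence, the second (mm. 30–35) with a perfect authentic cadence — a large antecedent–consequent pair, i.e. a double period.
Phrase 3 begins with different material from phrase 1, making it contrasting.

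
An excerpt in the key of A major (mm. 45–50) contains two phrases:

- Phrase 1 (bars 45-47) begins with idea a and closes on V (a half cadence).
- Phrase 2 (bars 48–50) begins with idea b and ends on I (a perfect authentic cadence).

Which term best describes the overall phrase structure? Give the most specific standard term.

Phrase 1 ends with a half cadence (weaker) and phrase 2 with a perfect authentic cadence (stronger): antecedent + consequent = a period.
The two phrases open with different material (a / b), so the period is contrasting.

contrasting period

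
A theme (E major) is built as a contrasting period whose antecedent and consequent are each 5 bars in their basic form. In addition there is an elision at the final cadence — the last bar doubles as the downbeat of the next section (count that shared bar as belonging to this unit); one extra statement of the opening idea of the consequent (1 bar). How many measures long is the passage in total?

Basic contrasting period: 5 + 5 = 10 bars.
10 (basic form) + 1 (extra statement) = 11.
The elision shares a bar with the next section but does not change this unit's count.

11 measures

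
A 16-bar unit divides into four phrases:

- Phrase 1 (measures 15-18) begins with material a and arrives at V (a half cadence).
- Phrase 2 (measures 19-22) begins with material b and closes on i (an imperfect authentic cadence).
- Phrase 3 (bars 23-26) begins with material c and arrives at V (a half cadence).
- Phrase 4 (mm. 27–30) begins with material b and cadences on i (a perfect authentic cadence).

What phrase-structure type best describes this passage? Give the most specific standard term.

Four phrases in two halves: the first half (bars 15-22) ends with an imperfect authentic cadence, the second (mm. 23-30) with a perfect authentic cadence — a large antecedent–consequent pair, i.e. a double period.
Phrase 3 begins with different material from phrase 1, making it contrasting.

contrasting double period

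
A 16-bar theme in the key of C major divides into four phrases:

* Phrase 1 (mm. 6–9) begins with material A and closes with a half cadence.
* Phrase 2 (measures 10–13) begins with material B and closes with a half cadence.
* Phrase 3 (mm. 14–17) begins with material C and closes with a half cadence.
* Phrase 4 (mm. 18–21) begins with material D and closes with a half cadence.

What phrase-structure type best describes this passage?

phrase group

Phrase 4 ends with a half cadence, no stronger than phrase 2's half cadence, so the four phrases do not form a double period; nor do phrases 3–4 duplicate 1–2, so it is not a repeated period. With no phrase reaching a conclusive cadence, the passage is a phrase group.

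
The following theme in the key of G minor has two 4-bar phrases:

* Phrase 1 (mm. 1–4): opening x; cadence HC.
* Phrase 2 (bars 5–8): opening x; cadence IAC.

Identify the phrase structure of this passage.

Phrase 1 ends with a half cadence (weaker) and phrase 2 with an imperfect authentic cadence (stronger): antecedent + consequent = a period.
The two phrases open with the same material (x / x), so the period is parallel.

parallel period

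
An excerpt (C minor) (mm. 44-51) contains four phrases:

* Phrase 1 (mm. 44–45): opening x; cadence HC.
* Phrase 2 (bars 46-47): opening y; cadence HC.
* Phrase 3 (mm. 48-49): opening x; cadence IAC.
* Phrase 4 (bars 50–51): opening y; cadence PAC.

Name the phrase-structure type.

Four phrases in two halves: the first half (mm. 44–47) ends with a half cadence, the second (bars 48–51) with a perfect authentic cadence — a large antecedent–consequent pair, i.e. a double period.
Phrase 3 begins with the same material as phrase 1, making it parallel.

parallel double period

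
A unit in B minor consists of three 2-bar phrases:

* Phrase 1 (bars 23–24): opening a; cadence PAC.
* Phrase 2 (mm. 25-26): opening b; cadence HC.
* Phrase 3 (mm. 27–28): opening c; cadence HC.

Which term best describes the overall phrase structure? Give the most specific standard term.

The final phrase closes with a half cadence, which is not stronger than the preceding half cadence; the 3 phrases lack an overall antecedent–consequent design and so form a phrase group.

phrase group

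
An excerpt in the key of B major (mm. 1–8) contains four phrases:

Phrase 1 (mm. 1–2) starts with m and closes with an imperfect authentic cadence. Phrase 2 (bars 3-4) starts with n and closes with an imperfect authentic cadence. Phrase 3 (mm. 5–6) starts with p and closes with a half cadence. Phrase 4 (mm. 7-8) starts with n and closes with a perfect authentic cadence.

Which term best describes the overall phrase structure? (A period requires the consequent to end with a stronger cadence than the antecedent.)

Four phrases in two halves: the first half (mm. 1–4) ends with an imperfect authentic cadence, the second (bars 5-8) with a perfect authentic cadence — a large antecedent–consequent pair, i.e. a double period.
Phrase 3 begins with different material from phrase 1, making it contrasting.

contrasting double period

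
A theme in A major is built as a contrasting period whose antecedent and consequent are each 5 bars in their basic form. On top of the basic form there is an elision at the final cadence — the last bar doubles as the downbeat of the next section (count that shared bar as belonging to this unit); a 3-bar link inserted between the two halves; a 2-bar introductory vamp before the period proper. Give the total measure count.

Basic contrasting period: 5 + 5 = 10 bars.
10 (basic form) + 3 (link) + 2 (introduction) = 15.
The elision shares a bar with the next section but does not change this unit's count.

15 measures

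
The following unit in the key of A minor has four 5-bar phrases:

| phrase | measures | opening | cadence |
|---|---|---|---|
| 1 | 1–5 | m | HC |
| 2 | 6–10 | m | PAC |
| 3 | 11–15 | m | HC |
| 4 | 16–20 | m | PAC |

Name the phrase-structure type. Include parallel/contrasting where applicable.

The cadence pattern HC–PAC–HC–PAC is weak–strong twice, and phrases 3–4 restate phrases 1–2: a period heard twice, not a double period (which would end weakly at phrase 2).

repeated period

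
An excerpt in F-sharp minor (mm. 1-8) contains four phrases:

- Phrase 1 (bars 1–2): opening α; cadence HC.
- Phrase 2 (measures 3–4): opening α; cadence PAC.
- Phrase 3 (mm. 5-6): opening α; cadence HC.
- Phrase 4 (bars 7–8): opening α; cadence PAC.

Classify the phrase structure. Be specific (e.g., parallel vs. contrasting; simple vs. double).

The cadence pattern HC–PAC–HC–PAC is weak–strong twice, and phrases 3–4 restate phrases 1–2: a period heard twice, not a double period (which would end weakly at phrase 2).

repeated period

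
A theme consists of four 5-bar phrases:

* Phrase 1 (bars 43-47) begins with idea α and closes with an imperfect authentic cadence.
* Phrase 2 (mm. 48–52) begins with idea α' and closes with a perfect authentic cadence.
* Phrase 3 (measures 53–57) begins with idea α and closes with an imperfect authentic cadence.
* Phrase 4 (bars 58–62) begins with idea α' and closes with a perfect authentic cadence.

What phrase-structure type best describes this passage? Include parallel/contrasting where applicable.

The cadence pattern IAC–PAC–IAC–PAC is weak–strong twice, and phrases 3–4 restate phrases 1–2: a period heard twice, not a double period (which would end weakly at phrase 2).

repeated period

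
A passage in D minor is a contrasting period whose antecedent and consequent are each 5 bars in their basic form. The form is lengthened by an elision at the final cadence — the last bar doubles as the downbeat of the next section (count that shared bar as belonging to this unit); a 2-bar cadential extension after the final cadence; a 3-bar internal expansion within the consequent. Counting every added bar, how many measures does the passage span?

Basic contrasting period: 5 + 5 = 10 bars.
10 (basic form) + 2 (cadential extension) + 3 (internal expansion) = 15.
The elision shares a bar with the next section but does not change this unit's count.

15 measures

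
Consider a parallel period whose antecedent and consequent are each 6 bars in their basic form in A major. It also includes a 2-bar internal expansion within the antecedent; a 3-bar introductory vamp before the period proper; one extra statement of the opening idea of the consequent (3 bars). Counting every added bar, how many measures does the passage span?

Basic parallel period: 6 + 6 = 12 bars.
12 (basic form) + 2 (internal expansion) + 3 (introduction) + 3 (extra statement) = 20.

20 measures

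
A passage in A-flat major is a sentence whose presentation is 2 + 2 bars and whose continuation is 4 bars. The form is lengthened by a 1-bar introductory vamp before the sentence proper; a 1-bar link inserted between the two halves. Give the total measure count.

10 measures

Basic sentence: 2 + 2 + 4 = 8 bars.
8 (basic form) + 1 (introduction) + 1 (link) = 10.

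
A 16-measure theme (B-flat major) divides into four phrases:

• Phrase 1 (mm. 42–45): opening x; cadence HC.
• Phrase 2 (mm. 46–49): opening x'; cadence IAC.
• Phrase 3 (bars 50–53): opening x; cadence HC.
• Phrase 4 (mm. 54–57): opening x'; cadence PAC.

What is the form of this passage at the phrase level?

Four phrases in two halves: the first half (bars 42-49) ends with an imperfect authentic cadence, the second (mm. 50–57) with a perfect authentic cadence — a large antecedent–consequent pair, i.e. a double period.
Phrase 3 begins with the same material as phrase 1, making it parallel.

parallel double period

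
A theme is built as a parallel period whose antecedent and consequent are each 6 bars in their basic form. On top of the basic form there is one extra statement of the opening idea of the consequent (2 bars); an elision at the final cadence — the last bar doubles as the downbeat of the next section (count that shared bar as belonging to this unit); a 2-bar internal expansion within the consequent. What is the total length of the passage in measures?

Basic parallel period: 6 + 6 = 12 bars.
12 (basic form) + 2 (extra statement) + 2 (internal expansion) = 16.
The elision shares a bar with the next section but does not change this unit's count.

16 measures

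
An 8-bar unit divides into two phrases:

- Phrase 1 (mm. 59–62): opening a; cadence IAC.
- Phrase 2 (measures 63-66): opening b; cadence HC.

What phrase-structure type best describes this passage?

phrase group

The second phrase closes with a half cadence, which is not stronger than the first phrase's imperfect authentic cadence; without a weak→strong cadential pair there is no antecedent–consequent relationship, so this is a phrase group rather than a period.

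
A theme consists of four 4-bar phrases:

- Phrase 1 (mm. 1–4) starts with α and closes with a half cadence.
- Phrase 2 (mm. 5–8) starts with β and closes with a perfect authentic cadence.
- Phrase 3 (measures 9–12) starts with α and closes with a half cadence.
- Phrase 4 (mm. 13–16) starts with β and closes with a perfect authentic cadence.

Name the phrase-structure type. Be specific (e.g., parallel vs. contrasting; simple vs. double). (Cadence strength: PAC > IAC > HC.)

The cadence pattern HC–PAC–HC–PAC is weak–strong twice, and phrases 3–4 restate phrases 1–2: a period heard twice, not a double period (which would end weakly at phrase 2).

repeated period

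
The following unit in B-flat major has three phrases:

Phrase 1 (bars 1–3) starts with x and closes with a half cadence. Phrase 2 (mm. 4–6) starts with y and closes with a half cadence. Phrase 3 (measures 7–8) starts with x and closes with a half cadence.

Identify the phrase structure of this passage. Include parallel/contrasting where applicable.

The final phrase closes with a half cadence, which is not stronger than the preceding half cadence; the 3 phrases lack an overall antecedent–consequent design and so form a phrase group.

phrase group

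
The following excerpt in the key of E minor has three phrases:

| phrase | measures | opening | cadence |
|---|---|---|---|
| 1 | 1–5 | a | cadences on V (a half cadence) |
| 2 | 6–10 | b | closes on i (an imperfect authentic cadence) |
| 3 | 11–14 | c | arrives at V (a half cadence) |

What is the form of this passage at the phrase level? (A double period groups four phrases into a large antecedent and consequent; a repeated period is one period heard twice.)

The final phrase closes with a half cadence, which is not stronger than the preceding imperfect authentic cadence; the 3 phrases lack an overall antecedent–consequent design and so form a phrase group.

phrase group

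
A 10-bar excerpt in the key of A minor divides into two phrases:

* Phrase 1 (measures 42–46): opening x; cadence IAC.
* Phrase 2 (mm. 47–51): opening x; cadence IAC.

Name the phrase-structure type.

repeated phrase

Both phrases have the same opening (x) and the same cadence (imperfect authentic cadence): the second is a restatement, not a consequent, so this is a repeated phrase rather than a period.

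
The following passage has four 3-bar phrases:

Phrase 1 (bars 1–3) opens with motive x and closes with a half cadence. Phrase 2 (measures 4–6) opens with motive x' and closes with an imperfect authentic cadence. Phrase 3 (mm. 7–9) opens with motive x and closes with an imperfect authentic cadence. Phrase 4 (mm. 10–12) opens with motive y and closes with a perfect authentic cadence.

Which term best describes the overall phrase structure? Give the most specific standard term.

parallel double period

Four phrases in two halves: the first half (measures 1–6) ends with an imperfect authentic cadence, the second (measures 7-12) with a perfect authentic cadence — a large antecedent–consequent pair, i.e. a double period.
Phrase 3 begins with the same material as phrase 1, making it parallel.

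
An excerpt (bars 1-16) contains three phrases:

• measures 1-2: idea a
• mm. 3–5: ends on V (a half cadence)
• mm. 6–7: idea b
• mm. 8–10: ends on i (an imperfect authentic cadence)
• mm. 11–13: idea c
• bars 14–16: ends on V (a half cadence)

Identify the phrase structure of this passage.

phrase group

The final phrase closes with a half cadence, which is not stronger than the preceding imperfect authentic cadence; the 3 phrases lack an overall antecedent–consequent design and so form a phrase group.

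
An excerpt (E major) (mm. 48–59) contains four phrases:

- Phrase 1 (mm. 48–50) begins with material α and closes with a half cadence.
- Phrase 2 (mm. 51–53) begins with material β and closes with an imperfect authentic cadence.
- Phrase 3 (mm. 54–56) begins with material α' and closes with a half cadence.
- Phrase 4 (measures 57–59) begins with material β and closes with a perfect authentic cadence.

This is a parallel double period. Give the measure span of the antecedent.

measures 48–53

In a double period the first pair of phrases (ending imperfect authentic cadence) is the large antecedent and the second pair (ending perfect authentic cadence) is the large consequent; the antecedent is measures 48–53.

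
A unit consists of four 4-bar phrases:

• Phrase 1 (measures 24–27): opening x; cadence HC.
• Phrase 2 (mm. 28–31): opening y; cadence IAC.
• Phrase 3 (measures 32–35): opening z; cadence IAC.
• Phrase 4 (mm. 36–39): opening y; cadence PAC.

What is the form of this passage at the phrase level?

contrasting double period

Four phrases in two halves: the first half (mm. 24–31) ends with an imperfect authentic cadence, the second (mm. 32-39) with a perfect authentic cadence — a large antecedent–consequent pair, i.e. a double period.
Phrase 3 begins with different material from phrase 1, making it contrasting.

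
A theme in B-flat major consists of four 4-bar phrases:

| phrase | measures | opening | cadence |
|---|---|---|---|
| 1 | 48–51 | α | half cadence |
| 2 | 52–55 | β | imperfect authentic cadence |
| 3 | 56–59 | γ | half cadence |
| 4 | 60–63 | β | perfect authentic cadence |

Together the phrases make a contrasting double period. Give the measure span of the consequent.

In a double period the first pair of phrases (ending imperfect authentic cadence) is the large antecedent and the second pair (ending perfect authentic cadence) is the large consequent; the consequent is measures 56–63.

measures 56–63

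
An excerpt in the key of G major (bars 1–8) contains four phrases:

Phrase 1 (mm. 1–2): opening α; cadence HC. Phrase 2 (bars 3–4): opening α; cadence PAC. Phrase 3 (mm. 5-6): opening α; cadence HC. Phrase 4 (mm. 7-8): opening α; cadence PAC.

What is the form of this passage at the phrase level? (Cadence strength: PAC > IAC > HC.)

repeated period

The cadence pattern HC–PAC–HC–PAC is weak–strong twice, and phrases 3–4 restate phrases 1–2: a period heard twice, not a double period (which would end weakly at phrase 2).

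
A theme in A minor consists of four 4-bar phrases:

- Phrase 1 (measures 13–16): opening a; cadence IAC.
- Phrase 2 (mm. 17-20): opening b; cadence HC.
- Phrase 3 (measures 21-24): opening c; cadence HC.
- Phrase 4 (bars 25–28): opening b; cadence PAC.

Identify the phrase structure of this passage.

contrasting double period

Four phrases in two halves: the first half (measures 13-20) ends with a half cadence, the second (mm. 21–28) with a perfect authentic cadence — a large antecedent–consequent pair, i.e. a double period.
Phrase 3 begins with different material from phrase 1, making it contrasting.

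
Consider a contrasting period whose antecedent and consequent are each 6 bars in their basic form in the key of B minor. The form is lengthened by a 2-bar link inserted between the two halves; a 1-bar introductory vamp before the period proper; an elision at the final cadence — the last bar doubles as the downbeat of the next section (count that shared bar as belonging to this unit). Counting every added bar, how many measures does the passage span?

15 measures

Basic contrasting period: 6 + 6 = 12 bars.
12 (basic form) + 2 (link) + 1 (introduction) = 15.
The elision shares a bar with the next section but does not change this unit's count.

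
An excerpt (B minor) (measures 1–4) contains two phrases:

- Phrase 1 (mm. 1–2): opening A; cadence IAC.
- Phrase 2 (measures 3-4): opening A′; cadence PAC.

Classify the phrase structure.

Phrase 1 ends with an imperfect authentic cadence (weaker) and phrase 2 with a perfect authentic cadence (stronger): antecedent + consequent = a period.
The two phrases open with the same material (A / A′), so the period is parallel.

parallel period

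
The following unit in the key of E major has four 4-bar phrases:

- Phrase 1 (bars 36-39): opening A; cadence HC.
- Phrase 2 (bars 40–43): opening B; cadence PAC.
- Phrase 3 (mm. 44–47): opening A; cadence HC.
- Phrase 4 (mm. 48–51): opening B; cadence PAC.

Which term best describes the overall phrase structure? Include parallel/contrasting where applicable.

The cadence pattern HC–PAC–HC–PAC is weak–strong twice, and phrases 3–4 restate phrases 1–2: a period heard twice, not a double period (which would end weakly at phrase 2).

repeated period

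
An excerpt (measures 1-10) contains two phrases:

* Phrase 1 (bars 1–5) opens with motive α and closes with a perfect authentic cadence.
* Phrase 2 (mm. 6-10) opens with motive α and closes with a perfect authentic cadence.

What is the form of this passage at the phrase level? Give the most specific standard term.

repeated phrase

Both phrases have the same opening (α) and the same cadence (perfect authentic cadence): the second is a restatement, not a consequent, so this is a repeated phrase rather than a period.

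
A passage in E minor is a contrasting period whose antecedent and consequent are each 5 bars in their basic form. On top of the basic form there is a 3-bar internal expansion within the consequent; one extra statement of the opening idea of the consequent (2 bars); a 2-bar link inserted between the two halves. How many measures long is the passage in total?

17 measures

Basic contrasting period: 5 + 5 = 10 bars.
10 (basic form) + 3 (internal expansion) + 2 (extra statement) + 2 (link) = 17.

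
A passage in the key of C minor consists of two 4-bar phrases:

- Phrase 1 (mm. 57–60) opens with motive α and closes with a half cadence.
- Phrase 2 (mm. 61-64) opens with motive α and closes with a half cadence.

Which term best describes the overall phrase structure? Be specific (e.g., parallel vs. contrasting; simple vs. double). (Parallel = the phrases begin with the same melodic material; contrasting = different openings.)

repeated phrase

Both phrases have the same opening (α) and the same cadence (half cadence): the second is a restatement, not a consequent, so this is a repeated phrase rather than a period.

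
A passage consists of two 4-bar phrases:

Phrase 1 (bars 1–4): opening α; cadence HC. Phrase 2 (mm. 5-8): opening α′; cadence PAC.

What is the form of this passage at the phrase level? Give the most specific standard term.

Phrase 1 ends with a half cadence (weaker) and phrase 2 with a perfect authentic cadence (stronger): antecedent + consequent = a period.
The two phrases open with the same material (α / α′), so the period is parallel.

parallel period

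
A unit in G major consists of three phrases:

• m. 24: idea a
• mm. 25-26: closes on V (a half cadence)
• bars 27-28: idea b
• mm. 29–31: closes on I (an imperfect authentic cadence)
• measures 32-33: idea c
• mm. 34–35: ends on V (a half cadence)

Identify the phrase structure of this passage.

The final phrase closes with a half cadence, which is not stronger than the preceding imperfect authentic cadence; the 3 phrases lack an overall antecedent–consequent design and so form a phrase group.

phrase group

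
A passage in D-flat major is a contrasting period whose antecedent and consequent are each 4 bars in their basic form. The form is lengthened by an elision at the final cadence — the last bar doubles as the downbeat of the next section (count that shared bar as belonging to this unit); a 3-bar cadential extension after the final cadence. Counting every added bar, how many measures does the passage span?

Basic contrasting period: 4 + 4 = 8 bars.
8 (basic form) + 3 (cadential extension) = 11.
The elision shares a bar with the next section but does not change this unit's count.

11 measures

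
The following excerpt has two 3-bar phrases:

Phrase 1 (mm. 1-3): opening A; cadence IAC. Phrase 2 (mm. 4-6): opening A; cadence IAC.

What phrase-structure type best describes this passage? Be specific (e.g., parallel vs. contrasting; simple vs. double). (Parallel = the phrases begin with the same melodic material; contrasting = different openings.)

Both phrases have the same opening (A) and the same cadence (imperfect authentic cadence): the second is a restatement, not a consequent, so this is a repeated phrase rather than a period.

repeated phrase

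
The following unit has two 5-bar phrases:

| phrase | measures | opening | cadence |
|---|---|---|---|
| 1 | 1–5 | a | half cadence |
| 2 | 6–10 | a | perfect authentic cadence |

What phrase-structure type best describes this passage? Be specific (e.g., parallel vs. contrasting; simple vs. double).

Phrase 1 ends with a half cadence (weaker) and phrase 2 with a perfect authentic cadence (stronger): antecedent + consequent = a period.
The two phrases open with the same material (a / a), so the period is parallel.

parallel period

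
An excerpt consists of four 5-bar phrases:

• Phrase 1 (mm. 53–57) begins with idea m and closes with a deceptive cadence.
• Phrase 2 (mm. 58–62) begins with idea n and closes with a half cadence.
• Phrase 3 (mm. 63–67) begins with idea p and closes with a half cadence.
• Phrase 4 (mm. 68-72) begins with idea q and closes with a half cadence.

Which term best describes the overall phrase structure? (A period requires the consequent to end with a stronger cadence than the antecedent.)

phrase group

Phrase 4 ends with a half cadence, no stronger than phrase 2's half cadence, so the four phrases do not form a double period; nor do phrases 3–4 duplicate 1–2, so it is not a repeated period. With no phrase reaching a conclusive cadence, the passage is a phrase group.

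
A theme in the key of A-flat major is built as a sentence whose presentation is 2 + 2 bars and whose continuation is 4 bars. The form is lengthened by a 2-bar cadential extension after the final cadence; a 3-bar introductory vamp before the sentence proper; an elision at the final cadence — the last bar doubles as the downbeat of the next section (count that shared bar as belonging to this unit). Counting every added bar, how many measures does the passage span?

13 measures

Basic sentence: 2 + 2 + 4 = 8 bars.
8 (basic form) + 2 (cadential extension) + 3 (introduction) = 13.
The elision shares a bar with the next section but does not change this unit's count.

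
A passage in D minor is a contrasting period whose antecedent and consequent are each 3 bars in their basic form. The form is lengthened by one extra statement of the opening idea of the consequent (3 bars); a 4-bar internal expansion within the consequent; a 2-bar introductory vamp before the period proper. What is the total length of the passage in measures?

Basic contrasting period: 3 + 3 = 6 bars.
6 (basic form) + 3 (extra statement) + 4 (internal expansion) + 2 (introduction) = 15.

15 measures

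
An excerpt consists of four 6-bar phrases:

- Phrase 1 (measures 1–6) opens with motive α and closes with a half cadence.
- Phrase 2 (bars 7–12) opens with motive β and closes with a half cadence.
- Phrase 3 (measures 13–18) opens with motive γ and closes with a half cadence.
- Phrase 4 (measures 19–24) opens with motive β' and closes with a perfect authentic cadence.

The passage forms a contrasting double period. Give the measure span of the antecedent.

measures 1–12

In a double period the first pair of phrases (ending half cadence) is the large antecedent and the second pair (ending perfect authentic cadence) is the large consequent; the antecedent is measures 1–12.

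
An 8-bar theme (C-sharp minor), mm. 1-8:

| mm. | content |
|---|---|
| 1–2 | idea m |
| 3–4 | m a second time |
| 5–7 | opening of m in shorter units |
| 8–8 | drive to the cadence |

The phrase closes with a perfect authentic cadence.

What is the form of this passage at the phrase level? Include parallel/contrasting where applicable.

Basic idea (mm. 1–2) + its repetition (measures 3–4) form the presentation; fragmentation and cadence (measures 5–8) form the continuation — the 8-bar whole is a sentence.

sentence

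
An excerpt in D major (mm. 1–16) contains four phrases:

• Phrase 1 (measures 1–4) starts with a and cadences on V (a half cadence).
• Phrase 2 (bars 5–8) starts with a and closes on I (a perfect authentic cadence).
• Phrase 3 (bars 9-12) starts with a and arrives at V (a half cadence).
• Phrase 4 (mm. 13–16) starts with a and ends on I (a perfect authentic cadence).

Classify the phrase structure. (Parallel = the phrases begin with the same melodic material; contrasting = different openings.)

repeated period

The cadence pattern HC–PAC–HC–PAC is weak–strong twice, and phrases 3–4 restate phrases 1–2: a period heard twice, not a double period (which would end weakly at phrase 2).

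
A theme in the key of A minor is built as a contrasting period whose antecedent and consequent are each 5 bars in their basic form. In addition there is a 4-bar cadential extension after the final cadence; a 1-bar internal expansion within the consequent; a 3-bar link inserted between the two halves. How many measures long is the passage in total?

18 measures

Basic contrasting period: 5 + 5 = 10 bars.
10 (basic form) + 4 (cadential extension) + 1 (internal expansion) + 3 (link) = 18.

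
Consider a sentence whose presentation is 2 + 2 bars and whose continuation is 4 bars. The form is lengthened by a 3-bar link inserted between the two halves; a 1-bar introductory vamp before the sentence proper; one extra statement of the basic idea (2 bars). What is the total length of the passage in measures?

Basic sentence: 2 + 2 + 4 = 8 bars.
8 (basic form) + 3 (link) + 1 (introduction) + 2 (extra statement) = 14.

14 measures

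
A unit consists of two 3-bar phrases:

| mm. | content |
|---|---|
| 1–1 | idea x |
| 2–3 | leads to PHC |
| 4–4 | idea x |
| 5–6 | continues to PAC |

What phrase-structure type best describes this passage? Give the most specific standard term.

parallel period

Phrase 1 ends with a Phrygian half cadence (weaker) and phrase 2 with a perfect authentic cadence (stronger): antecedent + consequent = a period.
The two phrases open with the same material (x / x), so the period is parallel.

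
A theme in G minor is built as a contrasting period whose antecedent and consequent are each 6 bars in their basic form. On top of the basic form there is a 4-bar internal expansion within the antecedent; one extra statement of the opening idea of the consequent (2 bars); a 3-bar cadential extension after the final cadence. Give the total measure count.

Basic contrasting period: 6 + 6 = 12 bars.
12 (basic form) + 4 (internal expansion) + 2 (extra statement) + 3 (cadential extension) = 21.

21 measures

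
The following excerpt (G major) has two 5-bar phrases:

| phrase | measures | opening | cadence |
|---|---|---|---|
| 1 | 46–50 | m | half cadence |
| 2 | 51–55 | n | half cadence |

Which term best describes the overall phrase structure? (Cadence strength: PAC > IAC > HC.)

The second phrase closes with a half cadence, which is not stronger than the first phrase's half cadence; without a weak→strong cadential pair there is no antecedent–consequent relationship, so this is a phrase group rather than a period.

phrase group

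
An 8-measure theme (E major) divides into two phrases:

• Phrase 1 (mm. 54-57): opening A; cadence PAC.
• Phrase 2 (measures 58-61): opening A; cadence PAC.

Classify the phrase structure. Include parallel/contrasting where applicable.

Both phrases have the same opening (A) and the same cadence (perfect authentic cadence): the second is a restatement, not a consequent, so this is a repeated phrase rather than a period.

repeated phrase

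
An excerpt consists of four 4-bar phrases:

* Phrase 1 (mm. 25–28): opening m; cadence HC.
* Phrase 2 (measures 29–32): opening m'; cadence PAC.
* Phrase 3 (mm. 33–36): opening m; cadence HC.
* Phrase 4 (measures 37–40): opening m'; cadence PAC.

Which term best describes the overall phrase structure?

repeated period

The cadence pattern HC–PAC–HC–PAC is weak–strong twice, and phrases 3–4 restate phrases 1–2: a period heard twice, not a double period (which would end weakly at phrase 2).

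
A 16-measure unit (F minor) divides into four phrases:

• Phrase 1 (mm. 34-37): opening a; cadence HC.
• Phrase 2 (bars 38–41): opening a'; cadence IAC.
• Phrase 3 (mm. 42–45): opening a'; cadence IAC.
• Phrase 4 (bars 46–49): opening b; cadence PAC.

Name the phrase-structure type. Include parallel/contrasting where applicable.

Four phrases in two halves: the first half (mm. 34-41) ends with an imperfect authentic cadence, the second (mm. 42–49) with a perfect authentic cadence — a large antecedent–consequent pair, i.e. a double period.
Phrase 3 begins with the same material as phrase 1, making it parallel.

parallel double period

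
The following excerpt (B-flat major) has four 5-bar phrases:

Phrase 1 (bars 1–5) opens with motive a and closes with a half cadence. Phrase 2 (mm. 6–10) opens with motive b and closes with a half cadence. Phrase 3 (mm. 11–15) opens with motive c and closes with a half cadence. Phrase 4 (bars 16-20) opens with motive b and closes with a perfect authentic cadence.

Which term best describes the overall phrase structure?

Four phrases in two halves: the first half (bars 1–10) ends with a half cadence, the second (bars 11-20) with a perfect authentic cadence — a large antecedent–consequent pair, i.e. a double period.
Phrase 3 begins with different material from phrase 1, making it contrasting.

contrasting double period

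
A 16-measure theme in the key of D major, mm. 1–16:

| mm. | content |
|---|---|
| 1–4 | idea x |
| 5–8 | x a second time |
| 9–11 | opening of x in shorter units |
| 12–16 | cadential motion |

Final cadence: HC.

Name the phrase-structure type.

Basic idea (mm. 1–4) + its repetition (bars 5–8) form the presentation; fragmentation and cadence (measures 9–16) form the continuation — the 16-bar whole is a sentence.

sentence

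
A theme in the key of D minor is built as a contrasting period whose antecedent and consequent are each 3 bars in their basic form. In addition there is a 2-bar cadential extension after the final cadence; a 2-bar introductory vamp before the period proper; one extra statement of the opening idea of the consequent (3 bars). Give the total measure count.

Basic contrasting period: 3 + 3 = 6 bars.
6 (basic form) + 2 (cadential extension) + 2 (introduction) + 3 (extra statement) = 13.

13 measures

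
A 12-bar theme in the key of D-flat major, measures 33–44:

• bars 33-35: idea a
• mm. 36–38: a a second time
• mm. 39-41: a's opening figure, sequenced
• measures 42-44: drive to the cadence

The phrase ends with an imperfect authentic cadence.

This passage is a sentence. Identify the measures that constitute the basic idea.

The presentation of a sentence is the basic idea (mm. 33-35) plus its repetition (measures 36–38); the basic idea is therefore bars 33–35.

measures 33–35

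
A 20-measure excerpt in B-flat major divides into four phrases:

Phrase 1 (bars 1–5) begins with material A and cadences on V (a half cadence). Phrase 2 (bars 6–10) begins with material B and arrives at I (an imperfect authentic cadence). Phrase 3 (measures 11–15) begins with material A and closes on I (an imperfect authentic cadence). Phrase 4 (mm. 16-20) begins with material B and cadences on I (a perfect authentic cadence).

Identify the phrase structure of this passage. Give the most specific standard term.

Four phrases in two halves: the first half (measures 1–10) ends with an imperfect authentic cadence, the second (mm. 11-20) with a perfect authentic cadence — a large antecedent–consequent pair, i.e. a double period.
Phrase 3 begins with the same material as phrase 1, making it parallel.

parallel double period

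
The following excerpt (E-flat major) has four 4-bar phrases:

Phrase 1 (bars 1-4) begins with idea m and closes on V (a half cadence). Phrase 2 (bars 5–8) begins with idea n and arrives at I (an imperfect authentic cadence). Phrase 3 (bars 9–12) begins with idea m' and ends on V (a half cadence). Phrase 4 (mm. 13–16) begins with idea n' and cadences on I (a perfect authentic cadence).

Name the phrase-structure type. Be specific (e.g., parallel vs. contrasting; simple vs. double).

parallel double period

Four phrases in two halves: the first half (bars 1–8) ends with an imperfect authentic cadence, the second (measures 9-16) with a perfect authentic cadence — a large antecedent–consequent pair, i.e. a double period.
Phrase 3 begins with the same material as phrase 1, making it parallel.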